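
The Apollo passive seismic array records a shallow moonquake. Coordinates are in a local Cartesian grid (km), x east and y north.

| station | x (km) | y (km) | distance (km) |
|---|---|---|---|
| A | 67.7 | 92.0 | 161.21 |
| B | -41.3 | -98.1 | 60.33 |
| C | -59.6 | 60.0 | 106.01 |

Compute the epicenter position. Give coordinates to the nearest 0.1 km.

Circle about each station: (x − 67.7)² + (y − 92.0)² = 161.21²; (x + 41.3)² + (y + 98.1)² = 60.33²; (x + 59.6)² + (y − 60.0)² = 106.01².
Subtracting the A equation from the B and C equations removes the quadratic terms:
-218.0 x − 380.2 y = 20630.97
-254.6 x − 64.0 y = 8855.41
Solving the 2×2 system: x ≈ -24.7, y ≈ -40.1 km.
Check against A (with the unrounded x, y): √((x − 67.7)²+(y − 92.0)²) = 161.21 ≈ 161.21 km. ✓

-24.7 km east, -40.1 km north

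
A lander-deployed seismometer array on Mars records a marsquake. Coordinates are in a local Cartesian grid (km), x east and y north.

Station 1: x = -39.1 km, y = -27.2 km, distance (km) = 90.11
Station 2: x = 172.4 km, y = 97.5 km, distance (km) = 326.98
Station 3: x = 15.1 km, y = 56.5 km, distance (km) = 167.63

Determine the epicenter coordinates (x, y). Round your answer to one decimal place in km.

Circle about each station: (x + 39.1)² + (y + 27.2)² = 90.11²; (x − 172.4)² + (y − 97.5)² = 326.98²; (x − 15.1)² + (y − 56.5)² = 167.63².
Subtracting pairs of circle equations eliminates x²+y² and gives linear equations (the radical axes):
423.0 x + 249.4 y = -61836.75
108.4 x + 167.4 y = -18828.39
Solving the 2×2 system: x ≈ -129.2, y ≈ -28.8 km.

-129.2 km east, -28.8 km north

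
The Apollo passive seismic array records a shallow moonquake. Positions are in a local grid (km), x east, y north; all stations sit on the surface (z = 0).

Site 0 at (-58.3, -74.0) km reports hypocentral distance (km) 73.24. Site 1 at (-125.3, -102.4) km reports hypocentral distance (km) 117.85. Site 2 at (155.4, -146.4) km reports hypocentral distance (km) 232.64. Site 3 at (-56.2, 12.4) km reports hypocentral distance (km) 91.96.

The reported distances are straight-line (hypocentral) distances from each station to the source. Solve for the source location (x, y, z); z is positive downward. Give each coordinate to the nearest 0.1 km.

(-44.8, -49.0, 67.5)

Each station gives a sphere (x−x_i)² + (y−y_i)² + z² = d_i² (stations at z=0).
Subtracting the Site 0 sphere from Site 1 and Site 2: z² cancels, leaving linear equations in x and y:
-134.0 x − 56.8 y = 8786.44
427.4 x − 144.8 y = -12050.04
Solving: x ≈ -44.797, y ≈ -49.007 km (keep extra digits for the depth step; rounded: -44.8, -49.0).
Then from the Site 0 sphere: z² = 73.24² − (x + 58.3)² − (y + 74.0)² with x = -44.797, y = -49.007, so z ≈ 67.506 ≈ 67.5 km.
Check against Site 3 (with the unrounded solution): distance 91.97 ≈ 91.96 km. ✓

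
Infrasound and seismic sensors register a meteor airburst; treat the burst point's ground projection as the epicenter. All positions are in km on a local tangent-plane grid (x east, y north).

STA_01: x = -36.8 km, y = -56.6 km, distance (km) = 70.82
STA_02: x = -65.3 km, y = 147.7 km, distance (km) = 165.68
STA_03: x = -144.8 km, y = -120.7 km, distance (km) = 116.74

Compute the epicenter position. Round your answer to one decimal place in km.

Circle about each station: (x + 36.8)² + (y + 56.6)² = 70.82²; (x + 65.3)² + (y − 147.7)² = 165.68²; (x + 144.8)² + (y + 120.7)² = 116.74².
Subtracting pairs of circle equations eliminates x²+y² and gives linear equations (the radical axes):
-57.0 x + 408.6 y = -912.81
-216.0 x − 128.2 y = 22364.97
Solving the 2×2 system: x ≈ -94.4, y ≈ -15.4 km.

x ≈ -94.4 km, y ≈ -15.4 km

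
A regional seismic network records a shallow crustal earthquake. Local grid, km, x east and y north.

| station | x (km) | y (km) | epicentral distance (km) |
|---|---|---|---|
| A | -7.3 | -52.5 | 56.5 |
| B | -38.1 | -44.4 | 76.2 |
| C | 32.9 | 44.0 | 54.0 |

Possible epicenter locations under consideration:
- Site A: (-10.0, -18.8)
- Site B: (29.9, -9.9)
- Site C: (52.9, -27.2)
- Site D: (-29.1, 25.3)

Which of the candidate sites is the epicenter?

Site B

For each candidate, compare |candidate − station| to the reported distance:
Site A: residuals A 22.7, B 38.2, C 22.1 → max 38.2 km
Site B: residuals A 0.1, B 0.1, C 0.0 → max 0.1 km
Site C: residuals A 8.8, B 16.4, C 20.0 → max 20.0 km
Site D: residuals A 24.3, B 5.9, C 10.8 → max 24.3 km
Only Site B has all residuals ≈ 0.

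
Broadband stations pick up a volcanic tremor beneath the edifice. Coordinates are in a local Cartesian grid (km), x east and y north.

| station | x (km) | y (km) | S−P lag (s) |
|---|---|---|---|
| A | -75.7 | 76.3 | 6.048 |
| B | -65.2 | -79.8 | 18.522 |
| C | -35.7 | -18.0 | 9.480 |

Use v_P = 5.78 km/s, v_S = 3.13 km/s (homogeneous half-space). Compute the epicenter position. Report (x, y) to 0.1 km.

-48.2 km east, 45.5 km north

Distance from S−P lag: d = Δt · v_P v_S / (v_P − v_S) = Δt · (5.78·3.13)/(5.78−3.13) ≈ 6.8269·Δt.
So d_A = 41.29, d_B = 126.45, d_C = 64.72 km.
Circle about each station: (x + 75.7)² + (y − 76.3)² = 41.29²; (x + 65.2)² + (y + 79.8)² = 126.45²; (x + 35.7)² + (y + 18.0)² = 64.72².
Subtracting the A equation from the B and C equations removes the quadratic terms:
21.0 x − 312.2 y = -15217.84
80.0 x − 188.6 y = -12437.50
Solving the 2×2 system: x ≈ -48.2, y ≈ 45.5 km.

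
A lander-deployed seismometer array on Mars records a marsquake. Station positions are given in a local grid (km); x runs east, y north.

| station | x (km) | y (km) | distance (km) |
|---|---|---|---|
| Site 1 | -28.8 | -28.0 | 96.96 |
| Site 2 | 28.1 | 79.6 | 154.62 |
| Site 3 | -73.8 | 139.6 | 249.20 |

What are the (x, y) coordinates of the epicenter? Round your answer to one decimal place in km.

Circle about each station: (x + 28.8)² + (y + 28.0)² = 96.96²; (x − 28.1)² + (y − 79.6)² = 154.62²; (x + 73.8)² + (y − 139.6)² = 249.20².
Subtracting pairs of circle equations eliminates x²+y² and gives linear equations (the radical axes):
113.8 x + 215.2 y = -8993.77
-90.0 x + 335.2 y = -29378.24
Solving the 2×2 system: x ≈ 57.5, y ≈ -72.2 km.
Check against Site 1 (with the unrounded x, y): √((x + 28.8)²+(y + 28.0)²) = 96.97 ≈ 96.96 km. ✓

(57.5, -72.2)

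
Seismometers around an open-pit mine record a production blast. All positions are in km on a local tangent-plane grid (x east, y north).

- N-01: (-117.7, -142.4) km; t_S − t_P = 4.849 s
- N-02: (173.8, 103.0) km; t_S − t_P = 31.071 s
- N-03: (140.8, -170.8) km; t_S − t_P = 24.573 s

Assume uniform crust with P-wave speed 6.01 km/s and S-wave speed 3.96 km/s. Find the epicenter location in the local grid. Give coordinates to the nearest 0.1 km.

(-132.2, -88.0)

Distance from S−P lag: d = Δt · v_P v_S / (v_P − v_S) = Δt · (6.01·3.96)/(6.01−3.96) ≈ 11.6096·Δt.
So d_N-01 = 56.29, d_N-02 = 360.72, d_N-03 = 285.28 km.
Circle about each station: (x + 117.7)² + (y + 142.4)² = 56.29²; (x − 173.8)² + (y − 103.0)² = 360.72²; (x − 140.8)² + (y + 170.8)² = 285.28².
Subtracting the N-01 equation from the N-02 and N-03 equations removes the quadratic terms:
583.0 x + 490.8 y = -120265.96
517.0 x − 56.8 y = -63349.88
Solving the 2×2 system: x ≈ -132.2, y ≈ -88.0 km.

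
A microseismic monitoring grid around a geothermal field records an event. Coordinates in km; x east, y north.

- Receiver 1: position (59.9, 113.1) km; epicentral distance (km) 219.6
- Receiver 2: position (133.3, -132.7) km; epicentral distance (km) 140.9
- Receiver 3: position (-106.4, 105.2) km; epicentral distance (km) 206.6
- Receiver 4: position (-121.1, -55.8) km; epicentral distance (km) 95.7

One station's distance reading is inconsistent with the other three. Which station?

Receiver 2

Solve using three stations at a time. Using Receiver 1, Receiver 3, Receiver 4 (subtract circle equations pairwise → linear system) gives (x, y) ≈ (-30.6, -87.0).
Distances from that point to each station vs reported:
  Receiver 1: calculated 219.6 vs reported 219.6 → residual 0.0 km
  Receiver 2: calculated 170.1 vs reported 140.9 → residual 29.2 km
  Receiver 3: calculated 206.6 vs reported 206.6 → residual 0.0 km
  Receiver 4: calculated 95.7 vs reported 95.7 → residual 0.0 km
Receiver 1, Receiver 3, Receiver 4 are mutually consistent (residuals ≈ 0); Receiver 2 is off by 29.2 km.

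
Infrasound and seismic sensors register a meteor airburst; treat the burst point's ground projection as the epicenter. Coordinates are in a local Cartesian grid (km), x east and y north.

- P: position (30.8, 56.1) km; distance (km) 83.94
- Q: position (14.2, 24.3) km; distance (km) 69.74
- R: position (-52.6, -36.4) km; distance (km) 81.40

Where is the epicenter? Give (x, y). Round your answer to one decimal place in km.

-52.4 km east, 45.0 km north

Circle about each station: (x − 30.8)² + (y − 56.1)² = 83.94²; (x − 14.2)² + (y − 24.3)² = 69.74²; (x + 52.6)² + (y + 36.4)² = 81.40².
Subtracting pairs of circle equations eliminates x²+y² and gives linear equations (the radical axes):
-33.2 x − 63.6 y = -1121.46
-166.8 x − 185.0 y = 415.83
Solving the 2×2 system: x ≈ -52.4, y ≈ 45.0 km.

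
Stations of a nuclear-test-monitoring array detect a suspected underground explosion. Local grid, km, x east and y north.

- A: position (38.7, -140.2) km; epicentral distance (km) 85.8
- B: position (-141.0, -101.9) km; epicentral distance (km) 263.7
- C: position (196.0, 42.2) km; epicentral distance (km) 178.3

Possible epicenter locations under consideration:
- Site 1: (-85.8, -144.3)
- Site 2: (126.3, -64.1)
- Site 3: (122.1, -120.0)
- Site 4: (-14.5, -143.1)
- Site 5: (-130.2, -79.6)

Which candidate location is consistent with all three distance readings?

For each candidate, compare |candidate − station| to the reported distance:
Site 1: residuals A 38.8, B 194.1, C 159.6 → max 194.1 km
Site 2: residuals A 30.2, B 6.3, C 51.2 → max 51.2 km
Site 3: residuals A 0.0, B 0.0, C 0.1 → max 0.1 km
Site 4: residuals A 32.5, B 130.7, C 102.1 → max 130.7 km
Site 5: residuals A 93.6, B 238.9, C 169.9 → max 238.9 km
Only Site 3 has all residuals ≈ 0.

Site 3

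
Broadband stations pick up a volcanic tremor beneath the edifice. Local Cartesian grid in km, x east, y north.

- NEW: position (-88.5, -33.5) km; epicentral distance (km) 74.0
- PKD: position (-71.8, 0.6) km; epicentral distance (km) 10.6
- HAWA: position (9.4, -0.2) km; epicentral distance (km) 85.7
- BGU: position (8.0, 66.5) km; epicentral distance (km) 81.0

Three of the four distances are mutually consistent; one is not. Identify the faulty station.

Solve using three stations at a time. Using NEW, HAWA, BGU (subtract circle equations pairwise → linear system) gives (x, y) ≈ (-67.6, 37.4).
Distances from that point to each station vs reported:
  NEW: calculated 74.0 vs reported 74.0 → residual 0.0 km
  PKD: calculated 37.1 vs reported 10.6 → residual 26.5 km
  HAWA: calculated 85.7 vs reported 85.7 → residual 0.0 km
  BGU: calculated 81.0 vs reported 81.0 → residual 0.0 km
NEW, HAWA, BGU are mutually consistent (residuals ≈ 0); PKD is off by 26.5 km.

PKD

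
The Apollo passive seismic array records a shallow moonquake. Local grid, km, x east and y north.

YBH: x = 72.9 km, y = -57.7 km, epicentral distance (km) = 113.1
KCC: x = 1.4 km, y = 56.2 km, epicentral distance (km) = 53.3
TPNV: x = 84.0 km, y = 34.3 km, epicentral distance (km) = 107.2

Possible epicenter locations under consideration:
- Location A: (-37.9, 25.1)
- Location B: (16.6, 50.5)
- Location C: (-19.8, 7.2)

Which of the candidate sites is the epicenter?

For each candidate, compare |candidate − station| to the reported distance:
Location A: residuals YBH 25.2, KCC 3.2, TPNV 15.0 → max 25.2 km
Location B: residuals YBH 8.9, KCC 37.1, TPNV 37.9 → max 37.9 km
Location C: residuals YBH 0.1, KCC 0.1, TPNV 0.1 → max 0.1 km
Only Location C has all residuals ≈ 0.

Location C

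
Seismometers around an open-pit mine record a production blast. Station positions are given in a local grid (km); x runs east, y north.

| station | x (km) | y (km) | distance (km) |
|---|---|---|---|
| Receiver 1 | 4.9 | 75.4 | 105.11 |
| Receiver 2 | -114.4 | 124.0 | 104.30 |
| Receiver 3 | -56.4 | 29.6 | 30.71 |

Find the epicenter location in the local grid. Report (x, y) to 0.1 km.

-86.5 km east, 23.5 km north

Circle about each station: (x − 4.9)² + (y − 75.4)² = 105.11²; (x + 114.4)² + (y − 124.0)² = 104.30²; (x + 56.4)² + (y − 29.6)² = 30.71².
Subtracting the Receiver 1 equation from the Receiver 2 and Receiver 3 equations removes the quadratic terms:
-238.6 x + 97.2 y = 22923.81
-122.6 x − 91.6 y = 8452.96
Solving the 2×2 system: x ≈ -86.5, y ≈ 23.5 km.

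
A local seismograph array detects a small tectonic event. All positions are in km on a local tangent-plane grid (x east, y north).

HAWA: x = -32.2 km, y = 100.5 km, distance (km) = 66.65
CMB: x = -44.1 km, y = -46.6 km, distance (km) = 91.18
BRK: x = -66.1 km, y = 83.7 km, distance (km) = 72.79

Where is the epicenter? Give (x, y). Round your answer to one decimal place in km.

x ≈ -9.6 km, y ≈ 37.8 km

Circle about each station: (x + 32.2)² + (y − 100.5)² = 66.65²; (x + 44.1)² + (y + 46.6)² = 91.18²; (x + 66.1)² + (y − 83.7)² = 72.79².
Subtracting the HAWA equation from the CMB and BRK equations removes the quadratic terms:
-23.8 x − 294.2 y = -10892.29
-67.8 x − 33.6 y = -618.35
Solving the 2×2 system: x ≈ -9.6, y ≈ 37.8 km.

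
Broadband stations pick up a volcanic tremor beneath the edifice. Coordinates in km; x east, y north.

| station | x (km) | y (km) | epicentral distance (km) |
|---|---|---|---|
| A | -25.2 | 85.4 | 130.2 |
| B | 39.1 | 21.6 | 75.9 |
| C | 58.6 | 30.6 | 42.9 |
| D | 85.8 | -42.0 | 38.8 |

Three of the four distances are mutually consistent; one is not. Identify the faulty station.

Solve using three stations at a time. Using A, C, D (subtract circle equations pairwise → linear system) gives (x, y) ≈ (60.9, -12.2).
Distances from that point to each station vs reported:
  A: calculated 130.2 vs reported 130.2 → residual 0.0 km
  B: calculated 40.3 vs reported 75.9 → residual 35.6 km
  C: calculated 42.9 vs reported 42.9 → residual 0.0 km
  D: calculated 38.8 vs reported 38.8 → residual 0.0 km
A, C, D are mutually consistent (residuals ≈ 0); B is off by 35.6 km.

B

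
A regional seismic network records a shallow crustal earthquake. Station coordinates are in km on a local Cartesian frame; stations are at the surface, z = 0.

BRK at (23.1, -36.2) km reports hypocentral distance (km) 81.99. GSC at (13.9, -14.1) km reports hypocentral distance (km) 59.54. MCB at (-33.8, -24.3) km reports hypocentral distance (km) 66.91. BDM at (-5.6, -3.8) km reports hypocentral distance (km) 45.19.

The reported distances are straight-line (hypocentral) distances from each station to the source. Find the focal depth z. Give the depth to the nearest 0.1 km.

z ≈ 23.7 km

Each station gives a sphere (x−x_i)² + (y−y_i)² + z² = d_i² (stations at z=0).
Subtracting the BRK sphere from GSC and MCB: z² cancels, leaving linear equations in x and y:
-18.4 x + 44.2 y = 1725.32
-113.8 x + 23.8 y = 2134.29
Solving: x ≈ -11.601, y ≈ 34.205 km (keep extra digits for the depth step; rounded: -11.6, 34.2).
Then from the BRK sphere: z² = 81.99² − (x − 23.1)² − (y + 36.2)² with x = -11.601, y = 34.205, so z ≈ 23.693 ≈ 23.7 km.
Check against BDM (with the unrounded solution): distance 45.19 ≈ 45.19 km. ✓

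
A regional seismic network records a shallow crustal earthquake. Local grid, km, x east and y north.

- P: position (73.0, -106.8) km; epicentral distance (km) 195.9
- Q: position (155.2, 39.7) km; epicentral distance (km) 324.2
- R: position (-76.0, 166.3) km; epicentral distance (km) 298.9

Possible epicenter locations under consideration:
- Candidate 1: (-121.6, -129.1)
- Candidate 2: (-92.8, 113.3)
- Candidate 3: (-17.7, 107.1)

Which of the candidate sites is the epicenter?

Candidate 1

For each candidate, compare |candidate − station| to the reported distance:
Candidate 1: residuals P 0.0, Q 0.0, R 0.0 → max 0.0 km
Candidate 2: residuals P 79.7, Q 65.5, R 243.3 → max 243.3 km
Candidate 3: residuals P 36.4, Q 138.6, R 215.8 → max 215.8 km
Only Candidate 1 has all residuals ≈ 0.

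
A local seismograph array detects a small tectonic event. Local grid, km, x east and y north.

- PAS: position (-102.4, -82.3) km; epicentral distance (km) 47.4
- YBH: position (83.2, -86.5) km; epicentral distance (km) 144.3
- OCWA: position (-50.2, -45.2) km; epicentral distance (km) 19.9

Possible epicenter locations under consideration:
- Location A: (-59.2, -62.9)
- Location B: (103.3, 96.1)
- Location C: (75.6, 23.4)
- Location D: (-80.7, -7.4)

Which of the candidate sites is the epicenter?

Location A

For each candidate, compare |candidate − station| to the reported distance:
Location A: residuals PAS 0.0, YBH 0.0, OCWA 0.0 → max 0.0 km
Location B: residuals PAS 224.9, YBH 39.4, OCWA 188.7 → max 224.9 km
Location C: residuals PAS 159.6, YBH 34.1, OCWA 123.4 → max 159.6 km
Location D: residuals PAS 30.6, YBH 37.7, OCWA 28.7 → max 37.7 km
Only Location A has all residuals ≈ 0.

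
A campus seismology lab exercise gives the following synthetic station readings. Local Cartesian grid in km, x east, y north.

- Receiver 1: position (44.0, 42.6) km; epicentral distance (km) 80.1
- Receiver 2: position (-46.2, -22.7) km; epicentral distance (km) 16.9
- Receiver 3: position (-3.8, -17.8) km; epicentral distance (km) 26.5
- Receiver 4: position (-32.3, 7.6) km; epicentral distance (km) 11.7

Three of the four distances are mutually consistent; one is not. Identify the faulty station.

Receiver 2

Solve using three stations at a time. Using Receiver 1, Receiver 3, Receiver 4 (subtract circle equations pairwise → linear system) gives (x, y) ≈ (-23.7, -0.3).
Distances from that point to each station vs reported:
  Receiver 1: calculated 80.1 vs reported 80.1 → residual 0.0 km
  Receiver 2: calculated 31.8 vs reported 16.9 → residual 14.9 km
  Receiver 3: calculated 26.5 vs reported 26.5 → residual 0.0 km
  Receiver 4: calculated 11.7 vs reported 11.7 → residual 0.0 km
Receiver 1, Receiver 3, Receiver 4 are mutually consistent (residuals ≈ 0); Receiver 2 is off by 14.9 km.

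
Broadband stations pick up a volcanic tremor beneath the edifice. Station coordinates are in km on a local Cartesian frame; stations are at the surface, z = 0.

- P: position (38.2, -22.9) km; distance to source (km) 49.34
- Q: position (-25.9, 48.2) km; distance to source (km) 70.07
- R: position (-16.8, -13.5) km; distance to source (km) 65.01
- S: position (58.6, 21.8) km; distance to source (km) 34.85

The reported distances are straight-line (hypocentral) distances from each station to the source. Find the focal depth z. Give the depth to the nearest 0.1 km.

z ≈ 24.1 km

Each station gives a sphere (x−x_i)² + (y−y_i)² + z² = d_i² (stations at z=0).
Subtracting the P sphere from Q and R: z² cancels, leaving linear equations in x and y:
-128.2 x + 142.2 y = -1464.97
-110.0 x + 18.8 y = -3311.02
Solving: x ≈ 33.501, y ≈ 19.901 km (keep extra digits for the depth step; rounded: 33.5, 19.9).
Then from the P sphere: z² = 49.34² − (x − 38.2)² − (y + 22.9)² with x = 33.501, y = 19.901, so z ≈ 24.092 ≈ 24.1 km.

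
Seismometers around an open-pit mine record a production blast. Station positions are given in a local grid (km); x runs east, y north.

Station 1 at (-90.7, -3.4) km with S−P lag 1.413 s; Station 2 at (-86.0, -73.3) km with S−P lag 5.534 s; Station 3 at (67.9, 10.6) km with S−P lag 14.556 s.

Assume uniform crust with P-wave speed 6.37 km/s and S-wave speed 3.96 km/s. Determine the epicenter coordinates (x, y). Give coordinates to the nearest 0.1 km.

Distance from S−P lag: d = Δt · v_P v_S / (v_P − v_S) = Δt · (6.37·3.96)/(6.37−3.96) ≈ 10.4669·Δt.
So d_Station 1 = 14.79, d_Station 2 = 57.92, d_Station 3 = 152.36 km.
Circle about each station: (x + 90.7)² + (y + 3.4)² = 14.79²; (x + 86.0)² + (y + 73.3)² = 57.92²; (x − 67.9)² + (y − 10.6)² = 152.36².
Subtracting the Station 1 equation from the Station 2 and Station 3 equations removes the quadratic terms:
9.4 x − 139.8 y = 1394.86
317.2 x + 28.0 y = -26510.11
Solving the 2×2 system: x ≈ -82.2, y ≈ -15.5 km.
Check against Station 1 (with the unrounded x, y): √((x + 90.7)²+(y + 3.4)²) = 14.79 ≈ 14.79 km. ✓

-82.2 km east, -15.5 km north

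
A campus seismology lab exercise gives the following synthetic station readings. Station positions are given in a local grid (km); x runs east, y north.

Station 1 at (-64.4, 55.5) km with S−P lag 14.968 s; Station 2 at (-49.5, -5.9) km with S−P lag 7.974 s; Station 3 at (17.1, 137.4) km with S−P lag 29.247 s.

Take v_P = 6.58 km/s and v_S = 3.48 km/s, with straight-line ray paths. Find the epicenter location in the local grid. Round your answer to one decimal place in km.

Distance from S−P lag: d = Δt · v_P v_S / (v_P − v_S) = Δt · (6.58·3.48)/(6.58−3.48) ≈ 7.3866·Δt.
So d_Station 1 = 110.56, d_Station 2 = 58.90, d_Station 3 = 216.04 km.
Circle about each station: (x + 64.4)² + (y − 55.5)² = 110.56²; (x + 49.5)² + (y + 5.9)² = 58.90²; (x − 17.1)² + (y − 137.4)² = 216.04².
Subtracting the Station 1 equation from the Station 2 and Station 3 equations removes the quadratic terms:
29.8 x − 122.8 y = 4011.75
163.0 x + 163.8 y = -22506.21
Solving the 2×2 system: x ≈ -84.6, y ≈ -53.2 km.
Check against Station 1 (with the unrounded x, y): √((x + 64.4)²+(y − 55.5)²) = 110.56 ≈ 110.56 km. ✓

-84.6 km east, -53.2 km north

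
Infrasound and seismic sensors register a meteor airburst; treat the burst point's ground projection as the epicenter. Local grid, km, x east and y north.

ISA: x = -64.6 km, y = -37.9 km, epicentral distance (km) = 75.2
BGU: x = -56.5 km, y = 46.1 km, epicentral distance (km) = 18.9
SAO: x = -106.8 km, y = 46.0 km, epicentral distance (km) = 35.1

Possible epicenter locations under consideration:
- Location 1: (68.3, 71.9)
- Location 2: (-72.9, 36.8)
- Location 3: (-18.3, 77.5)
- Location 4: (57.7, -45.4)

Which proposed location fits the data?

Location 2

For each candidate, compare |candidate − station| to the reported distance:
Location 1: residuals ISA 97.2, BGU 108.5, SAO 141.9 → max 141.9 km
Location 2: residuals ISA 0.0, BGU 0.0, SAO 0.0 → max 0.0 km
Location 3: residuals ISA 49.1, BGU 30.5, SAO 58.8 → max 58.8 km
Location 4: residuals ISA 47.3, BGU 127.4, SAO 153.1 → max 153.1 km
Only Location 2 has all residuals ≈ 0.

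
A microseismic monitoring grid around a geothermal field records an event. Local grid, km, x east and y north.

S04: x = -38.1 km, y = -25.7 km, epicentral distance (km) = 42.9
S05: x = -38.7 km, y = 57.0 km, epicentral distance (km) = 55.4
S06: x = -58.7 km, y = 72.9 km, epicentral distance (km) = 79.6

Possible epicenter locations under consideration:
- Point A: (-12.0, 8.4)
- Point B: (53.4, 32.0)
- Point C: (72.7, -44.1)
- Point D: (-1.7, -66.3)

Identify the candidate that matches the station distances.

Point A

For each candidate, compare |candidate − station| to the reported distance:
Point A: residuals S04 0.0, S05 0.1, S06 0.0 → max 0.1 km
Point B: residuals S04 65.3, S05 40.0, S06 39.7 → max 65.3 km
Point C: residuals S04 69.4, S05 95.0, S06 96.3 → max 96.3 km
Point D: residuals S04 11.6, S05 73.3, S06 70.8 → max 73.3 km
Only Point A has all residuals ≈ 0.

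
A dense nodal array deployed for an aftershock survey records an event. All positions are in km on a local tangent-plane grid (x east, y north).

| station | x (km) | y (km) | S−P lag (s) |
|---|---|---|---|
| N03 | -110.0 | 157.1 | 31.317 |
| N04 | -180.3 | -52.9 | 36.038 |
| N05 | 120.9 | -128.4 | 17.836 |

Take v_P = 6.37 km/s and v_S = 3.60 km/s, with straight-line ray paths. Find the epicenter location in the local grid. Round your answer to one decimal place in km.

Distance from S−P lag: d = Δt · v_P v_S / (v_P − v_S) = Δt · (6.37·3.60)/(6.37−3.60) ≈ 8.2787·Δt.
So d_N03 = 259.26, d_N04 = 298.35, d_N05 = 147.66 km.
Circle about each station: (x + 110.0)² + (y − 157.1)² = 259.26²; (x + 180.3)² + (y + 52.9)² = 298.35²; (x − 120.9)² + (y + 128.4)² = 147.66².
Subtracting the N03 equation from the N04 and N05 equations removes the quadratic terms:
-140.6 x − 420.0 y = -23270.88
461.8 x − 571.0 y = 39735.23
Solving the 2×2 system: x ≈ 109.3, y ≈ 18.8 km.
Check against N03 (with the unrounded x, y): √((x + 110.0)²+(y − 157.1)²) = 259.27 ≈ 259.26 km. ✓

(109.3, 18.8)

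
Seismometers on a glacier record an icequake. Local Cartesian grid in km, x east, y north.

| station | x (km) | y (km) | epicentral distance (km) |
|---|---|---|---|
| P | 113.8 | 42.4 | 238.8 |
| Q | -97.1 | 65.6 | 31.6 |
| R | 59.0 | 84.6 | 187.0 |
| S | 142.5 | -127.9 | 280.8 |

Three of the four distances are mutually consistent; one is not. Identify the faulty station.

S

Solve using three stations at a time. Using P, Q, R (subtract circle equations pairwise → linear system) gives (x, y) ≈ (-124.9, 50.5).
Distances from that point to each station vs reported:
  P: calculated 238.8 vs reported 238.8 → residual 0.0 km
  Q: calculated 31.6 vs reported 31.6 → residual 0.0 km
  R: calculated 187.0 vs reported 187.0 → residual 0.0 km
  S: calculated 321.4 vs reported 280.8 → residual 40.6 km
P, Q, R are mutually consistent (residuals ≈ 0); S is off by 40.6 km.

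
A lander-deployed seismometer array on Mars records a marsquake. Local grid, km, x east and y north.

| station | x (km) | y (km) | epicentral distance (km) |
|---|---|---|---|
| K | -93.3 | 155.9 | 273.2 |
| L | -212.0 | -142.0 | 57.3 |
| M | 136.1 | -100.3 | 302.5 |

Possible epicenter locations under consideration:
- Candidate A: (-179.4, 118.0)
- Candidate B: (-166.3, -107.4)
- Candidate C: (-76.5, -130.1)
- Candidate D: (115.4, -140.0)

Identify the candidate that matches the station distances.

For each candidate, compare |candidate − station| to the reported distance:
Candidate A: residuals K 179.1, L 204.7, M 81.2 → max 204.7 km
Candidate B: residuals K 0.0, L 0.0, M 0.0 → max 0.0 km
Candidate C: residuals K 13.3, L 78.7, M 87.8 → max 87.8 km
Candidate D: residuals K 88.9, L 270.1, M 257.7 → max 270.1 km
Only Candidate B has all residuals ≈ 0.

Candidate B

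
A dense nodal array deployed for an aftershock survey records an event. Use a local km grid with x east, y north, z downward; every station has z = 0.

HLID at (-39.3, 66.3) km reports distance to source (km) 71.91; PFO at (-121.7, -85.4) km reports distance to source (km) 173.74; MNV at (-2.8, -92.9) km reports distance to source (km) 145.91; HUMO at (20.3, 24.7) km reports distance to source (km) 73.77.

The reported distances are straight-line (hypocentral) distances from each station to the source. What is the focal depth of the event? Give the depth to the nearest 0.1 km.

depth ≈ 62.3 km

Each station gives a sphere (x−x_i)² + (y−y_i)² + z² = d_i² (stations at z=0).
Subtracting the HLID sphere from PFO and MNV: z² cancels, leaving linear equations in x and y:
-164.8 x − 303.4 y = -8850.67
73.0 x − 318.4 y = -13420.61
Solving: x ≈ -16.802, y ≈ 38.298 km (keep extra digits for the depth step; rounded: -16.8, 38.3).
Then from the HLID sphere: z² = 71.91² − (x + 39.3)² − (y − 66.3)² with x = -16.802, y = 38.298, so z ≈ 62.296 ≈ 62.3 km.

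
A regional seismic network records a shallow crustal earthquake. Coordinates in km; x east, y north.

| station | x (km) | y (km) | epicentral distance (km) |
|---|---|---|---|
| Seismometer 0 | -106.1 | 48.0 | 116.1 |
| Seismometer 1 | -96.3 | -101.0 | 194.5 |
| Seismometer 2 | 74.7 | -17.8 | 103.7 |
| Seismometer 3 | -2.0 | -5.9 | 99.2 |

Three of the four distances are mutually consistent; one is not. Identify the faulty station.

Seismometer 3

Solve using three stations at a time. Using Seismometer 0, Seismometer 1, Seismometer 2 (subtract circle equations pairwise → linear system) gives (x, y) ≈ (9.1, 62.5).
Distances from that point to each station vs reported:
  Seismometer 0: calculated 116.1 vs reported 116.1 → residual 0.0 km
  Seismometer 1: calculated 194.5 vs reported 194.5 → residual 0.0 km
  Seismometer 2: calculated 103.7 vs reported 103.7 → residual 0.0 km
  Seismometer 3: calculated 69.3 vs reported 99.2 → residual 29.9 km
Seismometer 0, Seismometer 1, Seismometer 2 are mutually consistent (residuals ≈ 0); Seismometer 3 is off by 29.9 km.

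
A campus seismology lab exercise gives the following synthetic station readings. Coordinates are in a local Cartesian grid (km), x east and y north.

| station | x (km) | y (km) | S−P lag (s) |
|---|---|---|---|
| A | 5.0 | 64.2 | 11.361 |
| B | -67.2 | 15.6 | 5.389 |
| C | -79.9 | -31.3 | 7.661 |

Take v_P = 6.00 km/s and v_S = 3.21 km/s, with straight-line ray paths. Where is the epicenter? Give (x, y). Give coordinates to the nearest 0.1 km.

Distance from S−P lag: d = Δt · v_P v_S / (v_P − v_S) = Δt · (6.00·3.21)/(6.00−3.21) ≈ 6.9032·Δt.
So d_A = 78.43, d_B = 37.20, d_C = 52.89 km.
Circle about each station: (x − 5.0)² + (y − 64.2)² = 78.43²; (x + 67.2)² + (y − 15.6)² = 37.20²; (x + 79.9)² + (y + 31.3)² = 52.89².
Subtracting pairs of circle equations eliminates x²+y² and gives linear equations (the radical axes):
-144.4 x − 97.2 y = 5379.98
-169.8 x − 191.0 y = 6570.97
Solving the 2×2 system: x ≈ -35.1, y ≈ -3.2 km.

-35.1 km east, -3.2 km north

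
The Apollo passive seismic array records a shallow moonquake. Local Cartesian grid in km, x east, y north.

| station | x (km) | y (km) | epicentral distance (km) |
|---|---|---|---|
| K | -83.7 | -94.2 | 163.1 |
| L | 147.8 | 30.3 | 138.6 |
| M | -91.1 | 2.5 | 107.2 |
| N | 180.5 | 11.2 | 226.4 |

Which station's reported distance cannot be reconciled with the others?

Solve using three stations at a time. Using K, L, M (subtract circle equations pairwise → linear system) gives (x, y) ≈ (9.5, 39.7).
Distances from that point to each station vs reported:
  K: calculated 163.1 vs reported 163.1 → residual 0.0 km
  L: calculated 138.6 vs reported 138.6 → residual 0.0 km
  M: calculated 107.2 vs reported 107.2 → residual 0.0 km
  N: calculated 173.4 vs reported 226.4 → residual 53.0 km
K, L, M are mutually consistent (residuals ≈ 0); N is off by 53.0 km.

N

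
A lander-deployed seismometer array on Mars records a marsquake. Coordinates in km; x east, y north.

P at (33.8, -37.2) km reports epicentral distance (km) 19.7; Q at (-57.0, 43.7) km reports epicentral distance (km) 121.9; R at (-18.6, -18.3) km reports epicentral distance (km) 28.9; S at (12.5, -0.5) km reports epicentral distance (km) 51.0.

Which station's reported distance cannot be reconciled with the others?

R

Solve using three stations at a time. Using P, Q, S (subtract circle equations pairwise → linear system) gives (x, y) ≈ (19.8, -50.9).
Distances from that point to each station vs reported:
  P: calculated 19.6 vs reported 19.7 → residual 0.1 km
  Q: calculated 121.9 vs reported 121.9 → residual 0.0 km
  R: calculated 50.4 vs reported 28.9 → residual 21.5 km
  S: calculated 51.0 vs reported 51.0 → residual 0.0 km
P, Q, S are mutually consistent (residuals ≈ 0); R is off by 21.5 km.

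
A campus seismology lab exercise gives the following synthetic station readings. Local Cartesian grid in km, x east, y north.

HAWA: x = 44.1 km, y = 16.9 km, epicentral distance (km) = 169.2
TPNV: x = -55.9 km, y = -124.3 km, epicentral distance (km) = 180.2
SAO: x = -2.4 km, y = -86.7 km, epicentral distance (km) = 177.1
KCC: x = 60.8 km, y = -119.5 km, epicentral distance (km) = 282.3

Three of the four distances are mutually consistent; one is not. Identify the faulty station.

KCC

Solve using three stations at a time. Using HAWA, TPNV, SAO (subtract circle equations pairwise → linear system) gives (x, y) ≈ (-123.1, 42.9).
Distances from that point to each station vs reported:
  HAWA: calculated 169.2 vs reported 169.2 → residual 0.0 km
  TPNV: calculated 180.2 vs reported 180.2 → residual 0.0 km
  SAO: calculated 177.1 vs reported 177.1 → residual 0.0 km
  KCC: calculated 245.4 vs reported 282.3 → residual 36.9 km
HAWA, TPNV, SAO are mutually consistent (residuals ≈ 0); KCC is off by 36.9 km.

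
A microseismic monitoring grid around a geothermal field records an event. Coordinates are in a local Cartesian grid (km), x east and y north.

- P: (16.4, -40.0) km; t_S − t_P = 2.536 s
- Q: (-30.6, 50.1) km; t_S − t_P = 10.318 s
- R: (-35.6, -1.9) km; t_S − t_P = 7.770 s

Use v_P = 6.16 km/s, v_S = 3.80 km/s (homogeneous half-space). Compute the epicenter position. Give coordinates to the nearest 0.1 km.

x ≈ 37.5 km, y ≈ -26.3 km

Distance from S−P lag: d = Δt · v_P v_S / (v_P − v_S) = Δt · (6.16·3.80)/(6.16−3.80) ≈ 9.9186·Δt.
So d_P = 25.15, d_Q = 102.34, d_R = 77.07 km.
Circle about each station: (x − 16.4)² + (y + 40.0)² = 25.15²; (x + 30.6)² + (y − 50.1)² = 102.34²; (x + 35.6)² + (y + 1.9)² = 77.07².
Subtracting pairs of circle equations eliminates x²+y² and gives linear equations (the radical axes):
-94.0 x + 180.2 y = -8263.54
-104.0 x + 76.2 y = -5905.25
Solving the 2×2 system: x ≈ 37.5, y ≈ -26.3 km.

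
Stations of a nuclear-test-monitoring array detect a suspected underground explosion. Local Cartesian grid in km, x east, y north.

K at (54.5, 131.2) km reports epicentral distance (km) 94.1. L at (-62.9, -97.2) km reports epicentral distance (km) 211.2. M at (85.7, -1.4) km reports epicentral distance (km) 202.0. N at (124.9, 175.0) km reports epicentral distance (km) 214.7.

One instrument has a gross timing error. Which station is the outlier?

K

Solve using three stations at a time. Using L, M, N (subtract circle equations pairwise → linear system) gives (x, y) ≈ (-80.5, 113.1).
Distances from that point to each station vs reported:
  K: calculated 136.2 vs reported 94.1 → residual 42.1 km
  L: calculated 211.0 vs reported 211.2 → residual 0.2 km
  M: calculated 201.8 vs reported 202.0 → residual 0.2 km
  N: calculated 214.5 vs reported 214.7 → residual 0.2 km
L, M, N are mutually consistent (residuals ≈ 0); K is off by 42.1 km.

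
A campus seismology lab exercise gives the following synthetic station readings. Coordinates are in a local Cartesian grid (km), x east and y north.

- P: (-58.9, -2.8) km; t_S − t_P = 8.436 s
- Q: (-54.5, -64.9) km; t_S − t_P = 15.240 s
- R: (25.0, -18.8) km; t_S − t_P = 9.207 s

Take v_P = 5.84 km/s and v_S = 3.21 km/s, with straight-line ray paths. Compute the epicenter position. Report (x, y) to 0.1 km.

Distance from S−P lag: d = Δt · v_P v_S / (v_P − v_S) = Δt · (5.84·3.21)/(5.84−3.21) ≈ 7.1279·Δt.
So d_P = 60.13, d_Q = 108.63, d_R = 65.63 km.
Circle about each station: (x + 58.9)² + (y + 2.8)² = 60.13²; (x + 54.5)² + (y + 64.9)² = 108.63²; (x − 25.0)² + (y + 18.8)² = 65.63².
Subtracting the P equation from the Q and R equations removes the quadratic terms:
8.8 x − 124.2 y = -4479.65
167.8 x − 32.0 y = -3190.29
Solving the 2×2 system: x ≈ -12.3, y ≈ 35.2 km.
Check against P (with the unrounded x, y): √((x + 58.9)²+(y + 2.8)²) = 60.13 ≈ 60.13 km. ✓

x ≈ -12.3 km, y ≈ 35.2 km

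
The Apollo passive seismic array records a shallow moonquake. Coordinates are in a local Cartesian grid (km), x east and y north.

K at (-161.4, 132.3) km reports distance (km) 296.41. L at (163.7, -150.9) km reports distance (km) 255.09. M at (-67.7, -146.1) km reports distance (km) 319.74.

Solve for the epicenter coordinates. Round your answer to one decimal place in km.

133.5 km east, 102.4 km north

Circle about each station: (x + 161.4)² + (y − 132.3)² = 296.41²; (x − 163.7)² + (y + 150.9)² = 255.09²; (x + 67.7)² + (y + 146.1)² = 319.74².
Subtracting the K equation from the L and M equations removes the quadratic terms:
650.2 x − 566.4 y = 28803.23
187.4 x − 556.8 y = -31999.53
Solving the 2×2 system: x ≈ 133.5, y ≈ 102.4 km.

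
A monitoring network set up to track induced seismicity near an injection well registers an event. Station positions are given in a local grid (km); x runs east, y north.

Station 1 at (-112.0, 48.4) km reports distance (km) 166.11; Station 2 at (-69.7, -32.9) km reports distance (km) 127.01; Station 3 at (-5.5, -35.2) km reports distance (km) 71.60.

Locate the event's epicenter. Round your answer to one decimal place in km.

(49.7, 10.4)

Circle about each station: (x + 112.0)² + (y − 48.4)² = 166.11²; (x + 69.7)² + (y + 32.9)² = 127.01²; (x + 5.5)² + (y + 35.2)² = 71.60².
Subtracting the Station 1 equation from the Station 2 and Station 3 equations removes the quadratic terms:
84.6 x − 162.6 y = 2514.93
213.0 x − 167.2 y = 8848.70
Solving the 2×2 system: x ≈ 49.7, y ≈ 10.4 km.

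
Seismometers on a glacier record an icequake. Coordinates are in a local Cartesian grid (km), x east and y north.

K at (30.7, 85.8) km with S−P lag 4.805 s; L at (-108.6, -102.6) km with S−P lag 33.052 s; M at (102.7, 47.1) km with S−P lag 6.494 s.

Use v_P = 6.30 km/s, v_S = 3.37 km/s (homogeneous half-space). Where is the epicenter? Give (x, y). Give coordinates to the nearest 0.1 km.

(60.2, 67.3)

Distance from S−P lag: d = Δt · v_P v_S / (v_P − v_S) = Δt · (6.30·3.37)/(6.30−3.37) ≈ 7.2461·Δt.
So d_K = 34.82, d_L = 239.50, d_M = 47.06 km.
Circle about each station: (x − 30.7)² + (y − 85.8)² = 34.82²; (x + 108.6)² + (y + 102.6)² = 239.50²; (x − 102.7)² + (y − 47.1)² = 47.06².
Subtracting the K equation from the L and M equations removes the quadratic terms:
-278.6 x − 376.8 y = -42131.23
144.0 x − 77.4 y = 3459.36
Solving the 2×2 system: x ≈ 60.2, y ≈ 67.3 km.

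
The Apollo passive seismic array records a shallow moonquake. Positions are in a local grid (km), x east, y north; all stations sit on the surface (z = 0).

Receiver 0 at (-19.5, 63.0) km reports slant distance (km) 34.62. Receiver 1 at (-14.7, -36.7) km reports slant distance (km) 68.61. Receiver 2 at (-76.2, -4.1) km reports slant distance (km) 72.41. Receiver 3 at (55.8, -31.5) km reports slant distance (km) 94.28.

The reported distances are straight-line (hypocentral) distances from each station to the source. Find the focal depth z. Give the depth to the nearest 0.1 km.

Each station gives a sphere (x−x_i)² + (y−y_i)² + z² = d_i² (stations at z=0).
Subtracting the Receiver 0 sphere from Receiver 1 and Receiver 2: z² cancels, leaving linear equations in x and y:
9.6 x − 199.4 y = -6295.06
-113.4 x − 134.2 y = -2570.66
Solving: x ≈ -13.900, y ≈ 30.901 km (keep extra digits for the depth step; rounded: -13.9, 30.9).
Then from the Receiver 0 sphere: z² = 34.62² − (x + 19.5)² − (y − 63.0)² with x = -13.900, y = 30.901, so z ≈ 11.698 ≈ 11.7 km.

z ≈ 11.7 km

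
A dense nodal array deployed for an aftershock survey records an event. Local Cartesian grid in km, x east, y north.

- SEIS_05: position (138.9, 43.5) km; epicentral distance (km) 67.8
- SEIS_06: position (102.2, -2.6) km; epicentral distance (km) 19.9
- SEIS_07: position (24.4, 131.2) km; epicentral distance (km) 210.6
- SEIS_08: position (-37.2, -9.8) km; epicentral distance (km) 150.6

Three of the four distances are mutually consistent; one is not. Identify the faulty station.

SEIS_07

Solve using three stations at a time. Using SEIS_05, SEIS_06, SEIS_08 (subtract circle equations pairwise → linear system) gives (x, y) ≈ (113.1, -19.2).
Distances from that point to each station vs reported:
  SEIS_05: calculated 67.8 vs reported 67.8 → residual 0.0 km
  SEIS_06: calculated 19.8 vs reported 19.9 → residual 0.1 km
  SEIS_07: calculated 174.6 vs reported 210.6 → residual 36.0 km
  SEIS_08: calculated 150.6 vs reported 150.6 → residual 0.0 km
SEIS_05, SEIS_06, SEIS_08 are mutually consistent (residuals ≈ 0); SEIS_07 is off by 36.0 km.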